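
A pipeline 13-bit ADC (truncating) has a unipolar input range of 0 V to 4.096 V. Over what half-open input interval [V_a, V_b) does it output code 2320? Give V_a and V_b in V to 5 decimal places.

LSB = 4.096/2^13 = 0.500 mV.
V_a = V_low + 2320·LSB = 1.16 V; V_b = V_low + 2321·LSB = 1.1605 V.

[1.16000 V, 1.16050 V)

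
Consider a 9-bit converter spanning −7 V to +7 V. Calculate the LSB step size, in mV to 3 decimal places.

27.344 mV

Full-scale span = 14 V.
LSB = 14 / 2^9 = 14 / 512 = 0.0273438 V = 27.344 mV.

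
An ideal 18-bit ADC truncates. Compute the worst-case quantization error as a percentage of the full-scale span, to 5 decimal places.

0.00038 %

Truncating → worst-case error = 1 LSB = V_FS/2^18, so 100/262144 = 0.00038147 % of full scale.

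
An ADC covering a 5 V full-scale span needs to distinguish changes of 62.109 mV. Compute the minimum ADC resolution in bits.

7 bits

Number of steps required ≥ 5 V / 62.109 mV = 80.50.
Need 2^N ≥ 80.50; 2^6 = 64, 2^7 = 128.
Minimum N = 7.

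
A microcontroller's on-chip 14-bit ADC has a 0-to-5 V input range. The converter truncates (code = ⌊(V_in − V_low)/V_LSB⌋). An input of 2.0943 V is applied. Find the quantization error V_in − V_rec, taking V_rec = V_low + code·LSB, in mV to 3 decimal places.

Step size: 5 V ÷ 2^14 = 305.18 µV.
(V_in − V_low)/LSB = (2.0943 − 0)/0.000305176 = 6862.6022 → code 6862 (floor).
V_rec = 0 + 6862·0.000305176 = 2.0941162 V.
V_in − V_rec = 0.000183789 V = 0.184 mV.

0.184 mV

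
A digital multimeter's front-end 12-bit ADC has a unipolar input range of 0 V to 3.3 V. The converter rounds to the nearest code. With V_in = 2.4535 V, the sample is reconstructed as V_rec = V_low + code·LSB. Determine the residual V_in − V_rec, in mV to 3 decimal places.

0.253 mV

LSB = 3.3/2^12 = 0.806 mV.
(V_in − V_low)/LSB = (2.4535 − 0)/0.000805664 = 3045.3139 → code 3045 (round).
Code 3045 maps back to 0 + 3045×0.000805664 V = 2.4532471 V.
Error = 2.4535 − 2.4532471 = 0.00025293 V = 0.253 mV.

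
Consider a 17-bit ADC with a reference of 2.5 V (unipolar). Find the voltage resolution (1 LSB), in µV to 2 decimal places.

19.07 µV

Full-scale span = 2.5 V.
LSB = 2.5 / 2^17 = 2.5 / 131072 = 1.90735e-05 V = 19.07 µV.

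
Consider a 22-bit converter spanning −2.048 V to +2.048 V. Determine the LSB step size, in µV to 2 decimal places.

0.98 µV

Full-scale span = 4.096 V.
LSB = 4.096 / 2^22 = 4.096 / 4194304 = 9.76563e-07 V = 0.98 µV.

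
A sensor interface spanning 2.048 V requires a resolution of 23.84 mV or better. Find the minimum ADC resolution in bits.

Number of steps required ≥ 2.048 V / 23.84 mV = 85.91.
Need 2^N ≥ 85.91; 2^6 = 64, 2^7 = 128.
Minimum N = 7.

7 bits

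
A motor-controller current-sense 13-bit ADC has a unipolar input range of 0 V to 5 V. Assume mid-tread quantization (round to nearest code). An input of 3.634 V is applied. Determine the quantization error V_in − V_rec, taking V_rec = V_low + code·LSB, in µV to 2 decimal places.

-33.20 µV

LSB = 5/2^13 = 0.610 mV.
Scaled input = 5953.9456 LSBs, so code = 5954.
Code 5954 maps back to 0 + 5954×0.000610352 V = 3.6340332 V.
Difference: -3.32031e-05 V → -33.20 µV.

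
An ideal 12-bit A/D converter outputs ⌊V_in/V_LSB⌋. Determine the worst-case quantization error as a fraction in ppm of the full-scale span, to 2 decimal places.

244.14 ppm

Truncating → worst-case error = 1 LSB = V_FS/2^12, so 1e+06/4096 = 244.141 ppm of full scale.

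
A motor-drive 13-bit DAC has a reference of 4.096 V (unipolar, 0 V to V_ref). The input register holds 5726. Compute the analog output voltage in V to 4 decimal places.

2.8630 V

LSB = 4.096 V / 2^13 = 0.500 mV.
V_out = 0 + 5726 × 0.0005 V = 2.863 V.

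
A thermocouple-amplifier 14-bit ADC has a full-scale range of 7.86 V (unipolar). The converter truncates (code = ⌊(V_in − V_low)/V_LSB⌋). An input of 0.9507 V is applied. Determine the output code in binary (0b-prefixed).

code 0b11110111101 (decimal 1981)

With 16384 levels over 7.86 V, one step is 479.74 µV.
Input sits at 1981.714 steps above V_low.
Floor → code 1981.
In binary (0b-prefixed): 0b11110111101.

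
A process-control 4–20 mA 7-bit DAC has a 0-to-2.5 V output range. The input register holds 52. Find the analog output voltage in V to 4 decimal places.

1.0156 V

LSB = 2.5 V / 2^7 = 19.531 mV.
V_out = 0 + 52 × 0.0195312 V = 1.01562 V.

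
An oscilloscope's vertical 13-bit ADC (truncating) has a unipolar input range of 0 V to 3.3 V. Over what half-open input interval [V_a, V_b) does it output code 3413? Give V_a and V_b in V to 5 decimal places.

[1.37487 V, 1.37527 V)

LSB = 3.3/2^13 = 402.83 µV.
V_a = V_low + 3413·LSB = 1.37487 V; V_b = V_low + 3414·LSB = 1.37527 V.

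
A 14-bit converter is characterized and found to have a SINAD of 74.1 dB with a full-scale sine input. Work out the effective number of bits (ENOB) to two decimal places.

12.02 bits

ENOB = (SINAD − 1.76) / 6.02 = (74.1 − 1.76)/6.02 = 12.017.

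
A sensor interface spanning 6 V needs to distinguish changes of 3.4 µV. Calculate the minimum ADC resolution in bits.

Number of steps required ≥ 6 V / 3.4 µV = 1764705.88.
Need 2^N ≥ 1764705.88; 2^20 = 1048576, 2^21 = 2097152.
Minimum N = 21.

21 bits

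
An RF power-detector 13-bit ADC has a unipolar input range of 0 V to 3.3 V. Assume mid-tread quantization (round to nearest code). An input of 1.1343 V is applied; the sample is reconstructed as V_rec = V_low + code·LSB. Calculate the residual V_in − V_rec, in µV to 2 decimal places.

One LSB is 3.3 V / 8192 = 402.83 µV.
(1.1343 − 0)/0.000402832 = 2815.8138; round gives code 2816.
Code 2816 maps back to 0 + 2816×0.000402832 V = 1.134375 V.
Error = 1.1343 − 1.134375 = -7.5e-05 V = -75.00 µV.

-75.00 µV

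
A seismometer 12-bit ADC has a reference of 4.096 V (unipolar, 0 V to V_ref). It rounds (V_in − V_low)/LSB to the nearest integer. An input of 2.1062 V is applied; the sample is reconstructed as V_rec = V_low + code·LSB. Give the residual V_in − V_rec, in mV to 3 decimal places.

0.200 mV

LSB = 4.096/2^12 = 1.000 mV.
(2.1062 − 0)/0.001 = 2106.2000; round gives code 2106.
V_rec = 0 + 2106·0.001 = 2.106 V.
V_in − V_rec = 0.0002 V = 0.200 mV.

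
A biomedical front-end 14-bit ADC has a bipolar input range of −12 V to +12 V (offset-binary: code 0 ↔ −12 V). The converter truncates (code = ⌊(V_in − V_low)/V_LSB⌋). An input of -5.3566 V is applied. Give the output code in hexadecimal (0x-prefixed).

LSB = 24 V / 16384 = 1.465 mV.
Input sits at 4535.228 steps above V_low.
Floor → code 4535.
In hexadecimal (0x-prefixed): 0x11B7.

code 0x11B7 (decimal 4535)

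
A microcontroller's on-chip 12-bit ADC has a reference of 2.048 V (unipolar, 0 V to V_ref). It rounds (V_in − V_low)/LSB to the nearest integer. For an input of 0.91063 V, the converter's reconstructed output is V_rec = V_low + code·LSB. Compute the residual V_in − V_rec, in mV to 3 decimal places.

LSB = 2.048/2^12 = 0.500 mV.
Scaled input = 1821.2600 LSBs, so code = 1821.
V_rec = 0 + 1821·0.0005 = 0.9105 V.
Difference: 0.00013 V → 0.130 mV.

0.130 mV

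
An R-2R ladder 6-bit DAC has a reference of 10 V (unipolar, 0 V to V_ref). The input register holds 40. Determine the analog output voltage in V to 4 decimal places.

6.2500 V

LSB = 10 V / 2^6 = 156.250 mV.
V_out = 0 + 40 × 0.15625 V = 6.25 V.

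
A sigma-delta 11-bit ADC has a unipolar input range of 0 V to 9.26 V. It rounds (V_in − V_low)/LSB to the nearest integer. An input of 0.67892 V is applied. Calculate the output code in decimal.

code 150

Full-scale span = 9.26 V; LSB = 9.26/2^11 = 4.521 mV.
(0.67892 − 0) / 0.00452148 = 150.154 LSBs.
So the output code is 150.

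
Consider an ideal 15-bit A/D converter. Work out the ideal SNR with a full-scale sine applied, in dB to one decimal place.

SNR ≈ 6.02·N + 1.76 dB = 6.02·15 + 1.76 = 92.06 dB.

92.1 dB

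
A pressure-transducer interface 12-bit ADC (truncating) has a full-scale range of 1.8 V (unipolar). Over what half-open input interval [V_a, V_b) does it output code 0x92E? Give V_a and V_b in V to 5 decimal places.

LSB = 1.8/2^12 = 439.45 µV.
Code 0x92E = 2350 decimal.
V_a = V_low + 2350·LSB = 1.03271 V; V_b = V_low + 2351·LSB = 1.03315 V.

[1.03271 V, 1.03315 V)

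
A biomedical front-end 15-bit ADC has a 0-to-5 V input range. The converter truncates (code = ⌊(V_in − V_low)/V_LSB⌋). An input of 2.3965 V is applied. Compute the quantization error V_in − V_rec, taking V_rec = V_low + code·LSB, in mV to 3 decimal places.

Step size: 5 V ÷ 2^15 = 152.59 µV.
(2.3965 − 0)/0.000152588 = 15705.7024; ⌊·⌋ gives code 15705.
V_rec = 0 + 15705·0.000152588 = 2.3963928 V.
Error = 2.3965 − 2.3963928 = 0.000107178 V = 0.107 mV.

0.107 mV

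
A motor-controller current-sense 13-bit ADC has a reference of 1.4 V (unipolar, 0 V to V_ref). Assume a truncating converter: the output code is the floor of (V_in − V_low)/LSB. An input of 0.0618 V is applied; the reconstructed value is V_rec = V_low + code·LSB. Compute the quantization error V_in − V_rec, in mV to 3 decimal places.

0.106 mV

LSB = 1.4/2^13 = 170.90 µV.
(0.0618 − 0)/0.000170898 = 361.6183; ⌊·⌋ gives code 361.
V_rec = 0 + 361·0.000170898 = 0.061694336 V.
Error = 0.0618 − 0.061694336 = 0.000105664 V = 0.106 mV.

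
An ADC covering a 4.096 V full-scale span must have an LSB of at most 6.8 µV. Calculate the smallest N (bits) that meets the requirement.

20 bits

Number of steps required ≥ 4.096 V / 6.8 µV = 602352.94.
Need 2^N ≥ 602352.94; 2^19 = 524288, 2^20 = 1048576.
Minimum N = 20.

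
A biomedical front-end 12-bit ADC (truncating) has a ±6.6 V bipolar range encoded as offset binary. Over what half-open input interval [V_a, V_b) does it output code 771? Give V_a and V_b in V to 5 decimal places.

[-4.11533 V, -4.11211 V)

LSB = 13.2/2^12 = 3.223 mV.
V_a = V_low + 771·LSB = -4.11533 V; V_b = V_low + 772·LSB = -4.11211 V.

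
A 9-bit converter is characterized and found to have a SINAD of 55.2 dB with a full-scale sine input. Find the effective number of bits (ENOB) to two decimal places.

8.88 bits

ENOB = (SINAD − 1.76) / 6.02 = (55.2 − 1.76)/6.02 = 8.877.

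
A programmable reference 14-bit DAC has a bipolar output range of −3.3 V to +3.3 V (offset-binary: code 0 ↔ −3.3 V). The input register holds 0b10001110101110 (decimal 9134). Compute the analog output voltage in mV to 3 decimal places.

379.468 mV

LSB = 6.6 V / 2^14 = 402.83 µV.
Code 0b10001110101110 = 9134 decimal.
V_out = (−3.3) + 9134 × 0.000402832 V = 0.379468 V.
= 379.468 mV.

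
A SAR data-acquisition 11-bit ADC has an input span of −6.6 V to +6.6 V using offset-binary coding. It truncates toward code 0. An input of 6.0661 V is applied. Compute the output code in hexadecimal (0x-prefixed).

code 0x7AD (decimal 1965)

With 2048 levels over 13.2 V, one step is 6.445 mV.
Input sits at 1965.165 steps above V_low.
Floor → code 1965.
In hexadecimal (0x-prefixed): 0x7AD.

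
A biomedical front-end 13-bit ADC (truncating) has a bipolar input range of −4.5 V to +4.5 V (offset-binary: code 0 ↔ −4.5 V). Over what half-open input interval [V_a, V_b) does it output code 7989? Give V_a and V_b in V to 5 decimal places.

[4.27698 V, 4.27808 V)

LSB = 9/2^13 = 1.099 mV.
V_a = V_low + 7989·LSB = 4.27698 V; V_b = V_low + 7990·LSB = 4.27808 V.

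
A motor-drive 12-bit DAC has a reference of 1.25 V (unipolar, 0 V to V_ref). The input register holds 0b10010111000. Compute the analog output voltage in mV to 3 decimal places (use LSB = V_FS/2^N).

368.652 mV

LSB = 1.25 V / 2^12 = 305.18 µV.
Code 0b10010111000 = 1208 decimal.
V_out = 0 + 1208 × 0.000305176 V = 0.368652 V.
= 368.652 mV.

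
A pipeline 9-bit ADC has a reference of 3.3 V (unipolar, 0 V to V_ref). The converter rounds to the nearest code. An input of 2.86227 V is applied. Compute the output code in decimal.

code 444

LSB = 3.3 V / 512 = 6.445 mV.
(2.86227 − 0) / 0.00644531 = 444.086 LSBs.
round(444.086) = 444.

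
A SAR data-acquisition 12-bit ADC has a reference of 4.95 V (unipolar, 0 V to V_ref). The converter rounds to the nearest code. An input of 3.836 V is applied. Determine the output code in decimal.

LSB = 4.95 V / 4096 = 1.208 mV.
Input sits at 3174.193 steps above V_low.
round(3174.193) = 3174.

code 3174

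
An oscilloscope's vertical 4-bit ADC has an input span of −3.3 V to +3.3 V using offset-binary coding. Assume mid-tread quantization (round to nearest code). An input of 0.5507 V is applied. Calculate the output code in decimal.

With 16 levels over 6.6 V, one step is 412.500 mV.
(V_in − V_low)/LSB = (0.5507 − (−3.3)) / 0.4125 = 9.335.
round(9.335) = 9.

code 9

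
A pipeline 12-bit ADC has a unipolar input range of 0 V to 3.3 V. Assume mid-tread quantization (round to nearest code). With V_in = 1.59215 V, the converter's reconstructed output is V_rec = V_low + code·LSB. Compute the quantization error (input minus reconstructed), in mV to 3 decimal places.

LSB = 3.3/2^12 = 0.806 mV.
(1.59215 − 0)/0.000805664 = 1976.1959; round gives code 1976.
Code 1976 maps back to 0 + 1976×0.000805664 V = 1.5919922 V.
Error = 1.59215 − 1.5919922 = 0.000157812 V = 0.158 mV.

0.158 mV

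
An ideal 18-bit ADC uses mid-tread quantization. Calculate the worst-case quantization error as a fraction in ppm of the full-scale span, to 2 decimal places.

1.91 ppm

Rounding → worst-case error = ½ LSB = V_FS/2^19, so 1e+06/524288 = 1.90735 ppm of full scale.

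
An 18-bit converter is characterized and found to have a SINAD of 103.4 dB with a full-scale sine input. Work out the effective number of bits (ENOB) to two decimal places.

16.88 bits

ENOB = (SINAD − 1.76) / 6.02 = (103.4 − 1.76)/6.02 = 16.884.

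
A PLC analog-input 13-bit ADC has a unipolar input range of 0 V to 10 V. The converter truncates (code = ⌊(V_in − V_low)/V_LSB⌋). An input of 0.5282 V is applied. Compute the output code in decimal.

LSB = 10 V / 8192 = 1.221 mV.
(0.5282 − 0) / 0.0012207 = 432.701 LSBs.
Floor → code 432.

code 432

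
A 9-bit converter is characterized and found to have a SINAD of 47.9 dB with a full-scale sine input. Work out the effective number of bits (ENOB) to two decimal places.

ENOB = (SINAD − 1.76) / 6.02 = (47.9 − 1.76)/6.02 = 7.664.

7.66 bits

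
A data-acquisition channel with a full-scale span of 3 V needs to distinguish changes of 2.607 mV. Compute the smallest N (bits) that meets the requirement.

11 bits

Number of steps required ≥ 3 V / 2.607 mV = 1150.75.
Need 2^N ≥ 1150.75; 2^10 = 1024, 2^11 = 2048.
Minimum N = 11.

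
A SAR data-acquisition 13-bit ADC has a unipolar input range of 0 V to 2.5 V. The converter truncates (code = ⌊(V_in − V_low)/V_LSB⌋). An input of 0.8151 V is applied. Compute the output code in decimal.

code 2670

Full-scale span = 2.5 V; LSB = 2.5/2^13 = 305.18 µV.
(V_in − V_low)/LSB = (0.8151 − 0) / 0.000305176 = 2670.920.
So the output code is 2670.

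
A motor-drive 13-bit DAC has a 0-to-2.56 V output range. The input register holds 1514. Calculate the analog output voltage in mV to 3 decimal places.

473.125 mV

LSB = 2.56 V / 2^13 = 312.50 µV.
V_out = 0 + 1514 × 0.0003125 V = 0.473125 V.
= 473.125 mV.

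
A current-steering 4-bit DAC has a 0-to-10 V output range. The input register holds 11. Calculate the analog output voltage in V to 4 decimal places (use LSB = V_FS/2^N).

6.8750 V

LSB = 10 V / 2^4 = 0.6250 V.
V_out = 0 + 11 × 0.625 V = 6.875 V.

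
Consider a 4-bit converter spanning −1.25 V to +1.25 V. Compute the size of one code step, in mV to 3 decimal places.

156.250 mV

Full-scale span = 2.5 V.
LSB = 2.5 / 2^4 = 2.5 / 16 = 0.15625 V = 156.250 mV.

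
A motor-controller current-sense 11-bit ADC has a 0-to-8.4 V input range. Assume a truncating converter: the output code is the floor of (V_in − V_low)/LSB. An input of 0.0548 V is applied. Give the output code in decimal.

Full-scale span = 8.4 V; LSB = 8.4/2^11 = 4.102 mV.
(0.0548 − 0) / 0.00410156 = 13.361 LSBs.
Floor → code 13.

code 13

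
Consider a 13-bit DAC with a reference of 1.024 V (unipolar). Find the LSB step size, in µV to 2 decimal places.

Full-scale span = 1.024 V.
LSB = 1.024 / 2^13 = 1.024 / 8192 = 0.000125 V = 125.00 µV.

125.00 µV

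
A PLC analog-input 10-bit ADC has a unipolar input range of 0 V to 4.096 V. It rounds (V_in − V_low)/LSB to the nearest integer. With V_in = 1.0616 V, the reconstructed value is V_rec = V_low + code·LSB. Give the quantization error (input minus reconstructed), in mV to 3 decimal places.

LSB = 4.096/2^10 = 4.000 mV.
(V_in − V_low)/LSB = (1.0616 − 0)/0.004 = 265.4000 → code 265 (round).
V_rec = 0 + 265·0.004 = 1.06 V.
Difference: 0.0016 V → 1.600 mV.

1.600 mV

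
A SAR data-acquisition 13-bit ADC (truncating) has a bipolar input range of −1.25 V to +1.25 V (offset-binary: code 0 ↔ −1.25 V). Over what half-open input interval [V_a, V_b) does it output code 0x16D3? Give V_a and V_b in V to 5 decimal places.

LSB = 2.5/2^13 = 305.18 µV.
Code 0x16D3 = 5843 decimal.
V_a = V_low + 5843·LSB = 0.533142 V; V_b = V_low + 5844·LSB = 0.533447 V.

[0.53314 V, 0.53345 V)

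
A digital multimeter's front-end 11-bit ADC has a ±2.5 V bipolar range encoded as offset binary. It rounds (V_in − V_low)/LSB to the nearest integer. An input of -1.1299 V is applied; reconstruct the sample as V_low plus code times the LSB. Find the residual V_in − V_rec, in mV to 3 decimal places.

Step size: 5 V ÷ 2^11 = 2.441 mV.
(V_in − V_low)/LSB = (-1.1299 − (−2.5))/0.00244141 = 561.1930 → code 561 (round).
Code 561 maps back to (−2.5) + 561×0.00244141 V = -1.1303711 V.
V_in − V_rec = 0.000471094 V = 0.471 mV.

0.471 mV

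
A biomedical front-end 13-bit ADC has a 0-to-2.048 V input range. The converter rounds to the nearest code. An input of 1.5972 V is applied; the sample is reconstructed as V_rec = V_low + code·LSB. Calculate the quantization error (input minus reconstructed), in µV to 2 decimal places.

-50.00 µV

One LSB is 2.048 V / 8192 = 250.00 µV.
(1.5972 − 0)/0.00025 = 6388.8000; round gives code 6389.
V_rec = 0 + 6389·0.00025 = 1.59725 V.
Error = 1.5972 − 1.59725 = -5e-05 V = -50.00 µV.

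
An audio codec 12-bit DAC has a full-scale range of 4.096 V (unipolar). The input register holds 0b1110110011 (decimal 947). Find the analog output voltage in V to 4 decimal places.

0.9470 V

LSB = 4.096 V / 2^12 = 1.000 mV.
Code 0b1110110011 = 947 decimal.
V_out = 0 + 947 × 0.001 V = 0.947 V.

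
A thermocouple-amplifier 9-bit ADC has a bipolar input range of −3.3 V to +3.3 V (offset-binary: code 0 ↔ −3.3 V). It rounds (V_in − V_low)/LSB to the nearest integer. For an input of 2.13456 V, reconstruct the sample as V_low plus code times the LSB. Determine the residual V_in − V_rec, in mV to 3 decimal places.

-5.284 mV

One LSB is 6.6 V / 512 = 12.891 mV.
(V_in − V_low)/LSB = (2.13456 − (−3.3))/0.0128906 = 421.5901 → code 422 (round).
Reconstructed: 2.1398437 V.
V_in − V_rec = -0.00528375 V = -5.284 mV.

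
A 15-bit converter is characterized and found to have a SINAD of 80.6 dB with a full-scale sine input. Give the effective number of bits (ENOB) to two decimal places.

ENOB = (SINAD − 1.76) / 6.02 = (80.6 − 1.76)/6.02 = 13.096.

13.10 bits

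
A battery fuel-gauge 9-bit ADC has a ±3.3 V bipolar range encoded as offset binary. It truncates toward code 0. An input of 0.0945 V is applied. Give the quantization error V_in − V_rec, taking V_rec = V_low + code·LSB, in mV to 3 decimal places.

4.266 mV

LSB = 6.6/2^9 = 12.891 mV.
Scaled input = 263.3309 LSBs, so code = 263.
Code 263 maps back to (−3.3) + 263×0.0128906 V = 0.090234375 V.
Error = 0.0945 − 0.090234375 = 0.00426563 V = 4.266 mV.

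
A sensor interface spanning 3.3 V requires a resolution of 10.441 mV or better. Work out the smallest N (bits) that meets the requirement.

Number of steps required ≥ 3.3 V / 10.441 mV = 316.06.
Need 2^N ≥ 316.06; 2^8 = 256, 2^9 = 512.
Minimum N = 9.

9 bits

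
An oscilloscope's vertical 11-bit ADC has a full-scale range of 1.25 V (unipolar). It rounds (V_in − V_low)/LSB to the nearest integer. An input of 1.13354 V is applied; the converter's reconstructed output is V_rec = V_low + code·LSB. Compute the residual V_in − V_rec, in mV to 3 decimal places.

0.117 mV

One LSB is 1.25 V / 2048 = 0.610 mV.
(V_in − V_low)/LSB = (1.13354 − 0)/0.000610352 = 1857.1919 → code 1857 (round).
Reconstructed: 1.1334229 V.
Error = 1.13354 − 1.1334229 = 0.000117148 V = 0.117 mV.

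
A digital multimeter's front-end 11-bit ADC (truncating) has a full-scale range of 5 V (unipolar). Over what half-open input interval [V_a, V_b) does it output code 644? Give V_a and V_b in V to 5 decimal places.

[1.57227 V, 1.57471 V)

LSB = 5/2^11 = 2.441 mV.
V_a = V_low + 644·LSB = 1.57227 V; V_b = V_low + 645·LSB = 1.57471 V.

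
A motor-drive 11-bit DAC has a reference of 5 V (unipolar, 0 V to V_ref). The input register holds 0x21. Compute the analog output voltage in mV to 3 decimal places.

LSB = 5 V / 2^11 = 2.441 mV.
Code 0x21 = 33 decimal.
V_out = 0 + 33 × 0.00244141 V = 0.0805664 V.
= 80.566 mV.

80.566 mV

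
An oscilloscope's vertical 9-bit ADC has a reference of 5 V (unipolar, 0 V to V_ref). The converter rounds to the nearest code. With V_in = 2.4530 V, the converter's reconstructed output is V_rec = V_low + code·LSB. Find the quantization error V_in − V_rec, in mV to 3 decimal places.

One LSB is 5 V / 512 = 9.766 mV.
(V_in − V_low)/LSB = (2.4530 − 0)/0.00976562 = 251.1872 → code 251 (round).
V_rec = 0 + 251·0.00976562 = 2.4511719 V.
Error = 2.4530 − 2.4511719 = 0.00182813 V = 1.828 mV.

1.828 mV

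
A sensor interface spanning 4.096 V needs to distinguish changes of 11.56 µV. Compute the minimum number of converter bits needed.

19 bits

Number of steps required ≥ 4.096 V / 11.56 µV = 354325.26.
Need 2^N ≥ 354325.26; 2^18 = 262144, 2^19 = 524288.
Minimum N = 19.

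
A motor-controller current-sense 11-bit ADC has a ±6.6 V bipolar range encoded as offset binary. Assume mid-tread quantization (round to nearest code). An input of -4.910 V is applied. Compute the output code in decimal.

code 262

With 2048 levels over 13.2 V, one step is 6.445 mV.
(-4.910 − (−6.6)) / 0.00644531 = 262.206 LSBs.
round(262.206) = 262.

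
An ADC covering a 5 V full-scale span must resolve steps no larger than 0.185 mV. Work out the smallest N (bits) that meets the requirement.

Number of steps required ≥ 5 V / 0.185 mV = 27027.03.
Need 2^N ≥ 27027.03; 2^14 = 16384, 2^15 = 32768.
Minimum N = 15.

15 bits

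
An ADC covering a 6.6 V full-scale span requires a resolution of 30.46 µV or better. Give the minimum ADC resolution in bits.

Number of steps required ≥ 6.6 V / 30.46 µV = 216677.61.
Need 2^N ≥ 216677.61; 2^17 = 131072, 2^18 = 262144.
Minimum N = 18.

18 bits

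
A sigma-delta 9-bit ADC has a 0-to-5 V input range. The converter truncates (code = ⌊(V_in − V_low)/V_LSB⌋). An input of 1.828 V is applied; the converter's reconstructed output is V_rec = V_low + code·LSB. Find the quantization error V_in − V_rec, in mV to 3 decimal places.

1.828 mV

One LSB is 5 V / 512 = 9.766 mV.
Scaled input = 187.1872 LSBs, so code = 187.
V_rec = 0 + 187·0.00976562 = 1.8261719 V.
V_in − V_rec = 0.00182813 V = 1.828 mV.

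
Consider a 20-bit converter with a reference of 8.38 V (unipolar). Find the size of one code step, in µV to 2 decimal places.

Full-scale span = 8.38 V.
LSB = 8.38 / 2^20 = 8.38 / 1048576 = 7.99179e-06 V = 7.99 µV.

7.99 µV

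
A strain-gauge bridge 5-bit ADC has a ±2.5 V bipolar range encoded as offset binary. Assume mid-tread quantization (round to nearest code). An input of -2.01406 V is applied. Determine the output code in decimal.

Full-scale span = 5 V; LSB = 5/2^5 = 156.250 mV.
Input sits at 3.110 steps above V_low.
Round → code 3.

code 3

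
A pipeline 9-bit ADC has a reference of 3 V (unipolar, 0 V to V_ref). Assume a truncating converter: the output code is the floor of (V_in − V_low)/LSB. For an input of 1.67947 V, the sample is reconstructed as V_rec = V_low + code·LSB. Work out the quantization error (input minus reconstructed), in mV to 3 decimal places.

3.689 mV

LSB = 3/2^9 = 5.859 mV.
(1.67947 − 0)/0.00585938 = 286.6295; ⌊·⌋ gives code 286.
Reconstructed: 1.6757812 V.
Error = 1.67947 − 1.6757812 = 0.00368875 V = 3.689 mV.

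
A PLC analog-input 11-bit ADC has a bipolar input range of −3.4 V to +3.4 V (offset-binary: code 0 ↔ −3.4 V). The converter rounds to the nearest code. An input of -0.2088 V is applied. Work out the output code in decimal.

Full-scale span = 6.8 V; LSB = 6.8/2^11 = 3.320 mV.
(V_in − V_low)/LSB = (-0.2088 − (−3.4)) / 0.00332031 = 961.114.
round(961.114) = 961.

code 961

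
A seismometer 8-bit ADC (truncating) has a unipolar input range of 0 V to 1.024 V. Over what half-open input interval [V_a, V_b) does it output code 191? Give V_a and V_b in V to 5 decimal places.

LSB = 1.024/2^8 = 4.000 mV.
V_a = V_low + 191·LSB = 0.764 V; V_b = V_low + 192·LSB = 0.768 V.

[0.76400 V, 0.76800 V)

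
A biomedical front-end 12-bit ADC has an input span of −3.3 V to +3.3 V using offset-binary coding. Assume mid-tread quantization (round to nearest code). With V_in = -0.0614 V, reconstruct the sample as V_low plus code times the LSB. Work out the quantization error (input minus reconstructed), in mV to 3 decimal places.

One LSB is 6.6 V / 4096 = 1.611 mV.
Scaled input = 2009.8948 LSBs, so code = 2010.
Code 2010 maps back to (−3.3) + 2010×0.00161133 V = -0.061230469 V.
Difference: -0.000169531 V → -0.170 mV.

-0.170 mV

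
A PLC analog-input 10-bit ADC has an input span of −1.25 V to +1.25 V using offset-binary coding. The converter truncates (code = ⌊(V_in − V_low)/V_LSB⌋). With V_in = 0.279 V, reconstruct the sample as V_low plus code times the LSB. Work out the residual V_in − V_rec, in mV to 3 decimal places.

0.680 mV

Step size: 2.5 V ÷ 2^10 = 2.441 mV.
Scaled input = 626.2784 LSBs, so code = 626.
V_rec = (−1.25) + 626·0.00244141 = 0.27832031 V.
V_in − V_rec = 0.000679687 V = 0.680 mV.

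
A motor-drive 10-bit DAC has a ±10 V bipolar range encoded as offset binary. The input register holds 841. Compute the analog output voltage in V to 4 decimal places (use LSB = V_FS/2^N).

LSB = 20 V / 2^10 = 19.531 mV.
V_out = (−10) + 841 × 0.0195312 V = 6.42578 V.

6.4258 V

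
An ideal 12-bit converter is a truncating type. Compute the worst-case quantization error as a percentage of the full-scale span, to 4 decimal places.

Truncating → worst-case error = 1 LSB = V_FS/2^12, so 100/4096 = 0.0244141 % of full scale.

0.0244 %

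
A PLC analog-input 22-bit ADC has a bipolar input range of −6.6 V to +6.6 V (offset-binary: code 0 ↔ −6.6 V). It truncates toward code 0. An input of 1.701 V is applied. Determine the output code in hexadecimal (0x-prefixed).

code 0x283F4D (decimal 2637645)

Full-scale span = 13.2 V; LSB = 13.2/2^22 = 3.15 µV.
(V_in − V_low)/LSB = (1.701 − (−6.6)) / 3.14713e-06 = 2637645.265.
So the output code is 2637645.
In hexadecimal (0x-prefixed): 0x283F4D.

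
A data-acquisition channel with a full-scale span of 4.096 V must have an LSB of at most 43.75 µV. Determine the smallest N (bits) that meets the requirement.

Number of steps required ≥ 4.096 V / 43.75 µV = 93622.86.
Need 2^N ≥ 93622.86; 2^16 = 65536, 2^17 = 131072.
Minimum N = 17.

17 bits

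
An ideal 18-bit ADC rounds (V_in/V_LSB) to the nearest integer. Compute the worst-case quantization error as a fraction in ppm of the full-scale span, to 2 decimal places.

Rounding → worst-case error = ½ LSB = V_FS/2^19, so 1e+06/524288 = 1.90735 ppm of full scale.

1.91 ppm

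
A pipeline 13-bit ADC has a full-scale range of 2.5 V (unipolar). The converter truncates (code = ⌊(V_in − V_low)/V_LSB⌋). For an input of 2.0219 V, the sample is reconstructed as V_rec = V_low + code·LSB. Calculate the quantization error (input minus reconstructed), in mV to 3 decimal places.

0.110 mV

LSB = 2.5/2^13 = 305.18 µV.
(2.0219 − 0)/0.000305176 = 6625.3619; ⌊·⌋ gives code 6625.
Code 6625 maps back to 0 + 6625×0.000305176 V = 2.0217896 V.
V_in − V_rec = 0.000110449 V = 0.110 mV.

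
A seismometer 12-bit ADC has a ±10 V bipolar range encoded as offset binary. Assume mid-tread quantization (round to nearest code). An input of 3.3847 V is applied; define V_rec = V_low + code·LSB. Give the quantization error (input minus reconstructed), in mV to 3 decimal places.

0.911 mV

LSB = 20/2^12 = 4.883 mV.
(3.3847 − (−10))/0.00488281 = 2741.1866; round gives code 2741.
Code 2741 maps back to (−10) + 2741×0.00488281 V = 3.3837891 V.
Error = 3.3847 − 3.3837891 = 0.000910937 V = 0.911 mV.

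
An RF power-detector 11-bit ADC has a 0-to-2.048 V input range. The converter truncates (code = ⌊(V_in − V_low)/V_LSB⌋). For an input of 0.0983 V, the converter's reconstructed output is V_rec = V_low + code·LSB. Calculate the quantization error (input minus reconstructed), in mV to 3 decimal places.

0.300 mV

One LSB is 2.048 V / 2048 = 1.000 mV.
(0.0983 − 0)/0.001 = 98.3000; ⌊·⌋ gives code 98.
Code 98 maps back to 0 + 98×0.001 V = 0.098 V.
Error = 0.0983 − 0.098 = 0.0003 V = 0.300 mV.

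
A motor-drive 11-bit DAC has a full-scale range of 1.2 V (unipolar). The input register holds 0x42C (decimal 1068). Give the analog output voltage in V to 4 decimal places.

LSB = 1.2 V / 2^11 = 0.586 mV.
Code 0x42C = 1068 decimal.
V_out = 0 + 1068 × 0.000585937 V = 0.625781 V.

0.6258 V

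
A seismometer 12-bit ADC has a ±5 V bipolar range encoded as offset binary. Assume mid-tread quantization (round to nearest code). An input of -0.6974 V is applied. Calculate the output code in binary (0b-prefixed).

code 0b11011100010 (decimal 1762)

With 4096 levels over 10 V, one step is 2.441 mV.
(-0.6974 − (−5)) / 0.00244141 = 1762.345 LSBs.
Round → code 1762.
In binary (0b-prefixed): 0b11011100010.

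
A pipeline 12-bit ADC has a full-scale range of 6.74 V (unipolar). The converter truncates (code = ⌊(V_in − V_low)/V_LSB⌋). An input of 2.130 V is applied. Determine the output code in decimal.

With 4096 levels over 6.74 V, one step is 1.646 mV.
(2.130 − 0) / 0.00164551 = 1294.433 LSBs.
Floor → code 1294.

code 1294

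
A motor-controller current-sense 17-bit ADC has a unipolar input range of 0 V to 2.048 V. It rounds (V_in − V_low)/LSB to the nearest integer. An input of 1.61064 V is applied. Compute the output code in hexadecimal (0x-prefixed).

Full-scale span = 2.048 V; LSB = 2.048/2^17 = 15.62 µV.
(V_in − V_low)/LSB = (1.61064 − 0) / 1.5625e-05 = 103080.960.
round(103080.960) = 103081.
In hexadecimal (0x-prefixed): 0x192A9.

code 0x192A9 (decimal 103081)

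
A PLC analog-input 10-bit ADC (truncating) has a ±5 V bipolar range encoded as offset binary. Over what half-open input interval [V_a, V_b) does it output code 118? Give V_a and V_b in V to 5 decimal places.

[-3.84766 V, -3.83789 V)

LSB = 10/2^10 = 9.766 mV.
V_a = V_low + 118·LSB = -3.84766 V; V_b = V_low + 119·LSB = -3.83789 V.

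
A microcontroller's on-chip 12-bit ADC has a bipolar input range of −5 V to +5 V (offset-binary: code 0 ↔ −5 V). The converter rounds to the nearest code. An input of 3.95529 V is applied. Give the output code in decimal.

code 3668

With 4096 levels over 10 V, one step is 2.441 mV.
Input sits at 3668.087 steps above V_low.
round(3668.087) = 3668.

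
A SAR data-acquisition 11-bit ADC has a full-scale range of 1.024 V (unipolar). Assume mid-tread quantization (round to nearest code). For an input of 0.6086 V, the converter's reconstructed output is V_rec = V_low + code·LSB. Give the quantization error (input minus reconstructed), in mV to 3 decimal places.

Step size: 1.024 V ÷ 2^11 = 0.500 mV.
(0.6086 − 0)/0.0005 = 1217.2000; round gives code 1217.
Reconstructed: 0.6085 V.
Difference: 0.0001 V → 0.100 mV.

0.100 mV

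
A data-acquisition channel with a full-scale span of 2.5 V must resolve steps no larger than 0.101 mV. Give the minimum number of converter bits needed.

15 bits

Number of steps required ≥ 2.5 V / 0.101 mV = 24752.48.
Need 2^N ≥ 24752.48; 2^14 = 16384, 2^15 = 32768.
Minimum N = 15.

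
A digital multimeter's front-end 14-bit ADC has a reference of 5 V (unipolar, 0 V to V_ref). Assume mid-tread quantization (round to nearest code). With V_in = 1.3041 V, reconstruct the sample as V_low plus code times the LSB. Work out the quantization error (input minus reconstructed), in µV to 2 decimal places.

83.89 µV

One LSB is 5 V / 16384 = 305.18 µV.
Scaled input = 4273.2749 LSBs, so code = 4273.
V_rec = 0 + 4273·0.000305176 = 1.3040161 V.
Difference: 8.38867e-05 V → 83.89 µV.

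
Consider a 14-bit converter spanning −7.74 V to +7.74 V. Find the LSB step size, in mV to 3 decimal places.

0.945 mV

Full-scale span = 15.48 V.
LSB = 15.48 / 2^14 = 15.48 / 16384 = 0.000944824 V = 0.945 mV.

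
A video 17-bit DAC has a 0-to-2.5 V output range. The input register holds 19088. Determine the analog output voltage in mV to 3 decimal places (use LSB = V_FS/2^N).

364.075 mV

LSB = 2.5 V / 2^17 = 19.07 µV.
V_out = 0 + 19088 × 1.90735e-05 V = 0.364075 V.
= 364.075 mV.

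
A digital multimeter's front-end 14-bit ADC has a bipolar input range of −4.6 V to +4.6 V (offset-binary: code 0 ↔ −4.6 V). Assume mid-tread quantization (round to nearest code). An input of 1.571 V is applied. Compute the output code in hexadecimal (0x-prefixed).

LSB = 9.2 V / 16384 = 0.562 mV.
(1.571 − (−4.6)) / 0.000561523 = 10989.746 LSBs.
round(10989.746) = 10990.
In hexadecimal (0x-prefixed): 0x2AEE.

code 0x2AEE (decimal 10990)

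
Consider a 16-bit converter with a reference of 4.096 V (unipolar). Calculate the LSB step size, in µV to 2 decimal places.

Full-scale span = 4.096 V.
LSB = 4.096 / 2^16 = 4.096 / 65536 = 6.25e-05 V = 62.50 µV.

62.50 µV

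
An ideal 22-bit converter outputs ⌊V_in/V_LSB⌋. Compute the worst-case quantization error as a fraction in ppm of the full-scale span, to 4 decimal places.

Truncating → worst-case error = 1 LSB = V_FS/2^22, so 1e+06/4194304 = 0.238419 ppm of full scale.

0.2384 ppm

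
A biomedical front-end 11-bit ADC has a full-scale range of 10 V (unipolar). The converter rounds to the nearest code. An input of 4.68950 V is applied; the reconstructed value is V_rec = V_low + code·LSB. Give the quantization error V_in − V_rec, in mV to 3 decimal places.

Step size: 10 V ÷ 2^11 = 4.883 mV.
(V_in − V_low)/LSB = (4.68950 − 0)/0.00488281 = 960.4096 → code 960 (round).
Reconstructed: 4.6875 V.
Difference: 0.002 V → 2.000 mV.

2.000 mV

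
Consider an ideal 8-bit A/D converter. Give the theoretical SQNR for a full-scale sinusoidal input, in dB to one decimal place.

SNR ≈ 6.02·N + 1.76 dB = 6.02·8 + 1.76 = 49.92 dB.

49.9 dB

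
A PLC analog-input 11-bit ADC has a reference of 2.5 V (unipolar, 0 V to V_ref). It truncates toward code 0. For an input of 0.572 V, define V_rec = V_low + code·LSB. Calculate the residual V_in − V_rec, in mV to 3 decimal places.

0.711 mV

Step size: 2.5 V ÷ 2^11 = 1.221 mV.
(0.572 − 0)/0.0012207 = 468.5824; ⌊·⌋ gives code 468.
Code 468 maps back to 0 + 468×0.0012207 V = 0.57128906 V.
V_in − V_rec = 0.000710937 V = 0.711 mV.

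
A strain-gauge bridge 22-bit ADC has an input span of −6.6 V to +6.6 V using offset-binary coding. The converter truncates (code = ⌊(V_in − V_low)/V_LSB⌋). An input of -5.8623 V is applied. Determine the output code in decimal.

LSB = 13.2 V / 4194304 = 3.15 µV.
(-5.8623 − (−6.6)) / 3.14713e-06 = 234404.399 LSBs.
⌊·⌋(234404.399) = 234404.

code 234404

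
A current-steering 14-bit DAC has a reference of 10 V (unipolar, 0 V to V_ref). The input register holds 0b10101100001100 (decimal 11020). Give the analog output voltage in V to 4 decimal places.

LSB = 10 V / 2^14 = 0.610 mV.
Code 0b10101100001100 = 11020 decimal.
V_out = 0 + 11020 × 0.000610352 V = 6.72607 V.

6.7261 V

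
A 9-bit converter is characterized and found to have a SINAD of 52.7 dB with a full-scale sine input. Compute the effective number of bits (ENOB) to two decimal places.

ENOB = (SINAD − 1.76) / 6.02 = (52.7 − 1.76)/6.02 = 8.462.

8.46 bits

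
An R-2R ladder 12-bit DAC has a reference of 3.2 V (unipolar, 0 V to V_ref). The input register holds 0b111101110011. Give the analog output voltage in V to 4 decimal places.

3.0898 V

LSB = 3.2 V / 2^12 = 0.781 mV.
Code 0b111101110011 = 3955 decimal.
V_out = 0 + 3955 × 0.00078125 V = 3.08984 V.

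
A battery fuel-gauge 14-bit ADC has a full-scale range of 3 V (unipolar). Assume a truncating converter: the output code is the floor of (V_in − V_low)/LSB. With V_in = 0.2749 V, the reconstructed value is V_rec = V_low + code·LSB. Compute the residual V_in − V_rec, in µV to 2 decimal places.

LSB = 3/2^14 = 183.11 µV.
(0.2749 − 0)/0.000183105 = 1501.3205; ⌊·⌋ gives code 1501.
Reconstructed: 0.27484131 V.
Error = 0.2749 − 0.27484131 = 5.86914e-05 V = 58.69 µV.

58.69 µV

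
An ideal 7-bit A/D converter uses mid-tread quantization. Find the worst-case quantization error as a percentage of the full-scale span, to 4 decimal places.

0.3906 %

Rounding → worst-case error = ½ LSB = V_FS/2^8, so 100/256 = 0.390625 % of full scale.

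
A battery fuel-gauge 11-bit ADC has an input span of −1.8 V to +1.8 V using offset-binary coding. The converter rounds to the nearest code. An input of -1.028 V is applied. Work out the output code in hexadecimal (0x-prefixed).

LSB = 3.6 V / 2048 = 1.758 mV.
Input sits at 439.182 steps above V_low.
Round → code 439.
In hexadecimal (0x-prefixed): 0x1B7.

code 0x1B7 (decimal 439)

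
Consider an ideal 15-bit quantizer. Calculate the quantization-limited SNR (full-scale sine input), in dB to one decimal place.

92.1 dB

SNR ≈ 6.02·N + 1.76 dB = 6.02·15 + 1.76 = 92.06 dB.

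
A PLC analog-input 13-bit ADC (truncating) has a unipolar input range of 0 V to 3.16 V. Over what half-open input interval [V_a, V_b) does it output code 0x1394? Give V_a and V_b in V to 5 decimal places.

LSB = 3.16/2^13 = 385.74 µV.
Code 0x1394 = 5012 decimal.
V_a = V_low + 5012·LSB = 1.93334 V; V_b = V_low + 5013·LSB = 1.93373 V.

[1.93334 V, 1.93373 V)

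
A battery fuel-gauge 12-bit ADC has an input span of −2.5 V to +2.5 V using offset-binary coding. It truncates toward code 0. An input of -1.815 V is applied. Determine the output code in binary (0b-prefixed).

Full-scale span = 5 V; LSB = 5/2^12 = 1.221 mV.
Input sits at 561.152 steps above V_low.
So the output code is 561.
In binary (0b-prefixed): 0b1000110001.

code 0b1000110001 (decimal 561)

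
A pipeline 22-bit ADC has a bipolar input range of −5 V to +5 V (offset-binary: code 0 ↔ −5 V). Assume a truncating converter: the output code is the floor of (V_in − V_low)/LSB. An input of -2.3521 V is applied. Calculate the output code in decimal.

Full-scale span = 10 V; LSB = 10/2^22 = 2.38 µV.
(-2.3521 − (−5)) / 2.38419e-06 = 1110609.756 LSBs.
Floor → code 1110609.

code 1110609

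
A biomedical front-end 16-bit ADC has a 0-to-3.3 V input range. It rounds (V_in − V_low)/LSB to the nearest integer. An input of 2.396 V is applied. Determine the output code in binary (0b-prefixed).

code 0b1011100111011111 (decimal 47583)

With 65536 levels over 3.3 V, one step is 50.35 µV.
(V_in − V_low)/LSB = (2.396 − 0) / 5.0354e-05 = 47583.108.
So the output code is 47583.
In binary (0b-prefixed): 0b1011100111011111.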